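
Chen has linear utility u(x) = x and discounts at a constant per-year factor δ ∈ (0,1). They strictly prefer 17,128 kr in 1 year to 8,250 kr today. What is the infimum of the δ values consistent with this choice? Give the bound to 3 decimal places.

Under u(x) = x this choice says 8250 < δ·17128.
So δ > 8250/17128 = 0.48167.

δ > 0.482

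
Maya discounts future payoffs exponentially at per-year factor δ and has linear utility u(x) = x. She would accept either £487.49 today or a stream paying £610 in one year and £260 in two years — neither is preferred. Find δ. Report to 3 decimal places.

δ ≈ 0.630

Equating present values: 487.49 = 610δ + 260δ².
Rearranged: 260δ² + 610δ − 487.49 = 0.
By the quadratic formula (taking the positive root), δ = (−610 + √879089.60) / 520 ≈ 0.630.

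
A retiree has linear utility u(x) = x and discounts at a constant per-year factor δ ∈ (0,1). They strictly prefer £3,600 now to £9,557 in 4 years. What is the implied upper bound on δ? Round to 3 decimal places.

δ < 0.783

Under u(x) = x this choice says 3600 > δ^4·9557.
So δ^4 < 3600/9557 = 0.37669; taking the 4th root of both positive sides preserves the inequality.
δ < 0.37669^(1/4) = 0.783.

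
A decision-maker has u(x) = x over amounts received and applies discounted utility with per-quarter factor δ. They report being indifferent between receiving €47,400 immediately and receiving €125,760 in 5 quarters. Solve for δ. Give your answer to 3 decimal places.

δ ≈ 0.823

Indifference means u(47400) = δ^5 · u(125760), so δ^5 = u(47400)/u(125760).
With u(x) = x: δ^5 = 47400/125760 = 0.37691.
Hence δ = (0.37691)^(1/5) = 0.82271.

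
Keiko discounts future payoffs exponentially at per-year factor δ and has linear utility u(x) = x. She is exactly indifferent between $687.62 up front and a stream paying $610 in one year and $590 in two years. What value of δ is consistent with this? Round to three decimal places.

δ ≈ 0.680

Equating present values: 687.62 = 610δ + 590δ².
That is, 590δ² + 610δ − 687.62 = 0, a quadratic in δ.
δ = (−610 + √(610² + 4·590·687.62)) / (2·590) = (−610 + √1994883.20) / 1180 ≈ 0.680.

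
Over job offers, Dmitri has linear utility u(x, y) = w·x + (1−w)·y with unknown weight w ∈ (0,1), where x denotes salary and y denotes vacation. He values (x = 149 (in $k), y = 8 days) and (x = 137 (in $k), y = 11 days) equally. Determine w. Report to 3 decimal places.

w = 0.200

Equating utilities: w·149 + (1−w)·8 = w·137 + (1−w)·11.
Collecting terms: w·12 = (1−w)·3.
Hence w = 3/(12+3) = 3/15 = 0.200.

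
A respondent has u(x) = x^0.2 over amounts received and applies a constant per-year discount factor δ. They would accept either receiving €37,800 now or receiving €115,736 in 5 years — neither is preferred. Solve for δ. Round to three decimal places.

δ ≈ 0.956

The payoff in 5 years is discounted by δ^5, so u(37800) = δ^5·u(115736) and δ^5 = u(37800)/u(115736).
Since u(x) = x^0.2, δ^5 = (37800/115736)^0.2 = 0.32661^0.2 = 0.79947.
Taking the 5th root: δ = 0.79947^(1/5) ≈ 0.956.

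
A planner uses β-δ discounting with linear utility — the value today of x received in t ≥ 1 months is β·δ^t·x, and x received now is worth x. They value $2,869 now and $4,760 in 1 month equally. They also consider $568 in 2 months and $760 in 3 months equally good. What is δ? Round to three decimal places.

δ ≈ 0.747

From the later pair, β·δ^2·568 = β·δ^3·760; dividing through, δ = 568/760 = 0.74737.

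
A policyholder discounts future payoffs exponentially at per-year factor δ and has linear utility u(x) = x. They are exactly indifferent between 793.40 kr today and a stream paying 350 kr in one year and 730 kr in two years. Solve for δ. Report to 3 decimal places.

Equating present values: 793.40 = 350δ + 730δ².
Rearranged: 730δ² + 350δ − 793.40 = 0.
The positive root is δ = [−350 + √(350² + 4·730·793.40)] / (2·730) = (−350 + 1561.803)/1460 ≈ 0.830.

δ ≈ 0.830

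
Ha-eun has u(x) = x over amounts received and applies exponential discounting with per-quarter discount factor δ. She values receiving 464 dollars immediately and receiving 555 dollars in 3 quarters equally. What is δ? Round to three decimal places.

The payoff in 3 quarters is discounted by δ^3, so u(464) = δ^3·u(555) and δ^3 = u(464)/u(555).
With u(x) = x: δ^3 = 464/555 = 0.83604.
So δ = 0.83604^(1/3) ≈ 0.942.

δ ≈ 0.942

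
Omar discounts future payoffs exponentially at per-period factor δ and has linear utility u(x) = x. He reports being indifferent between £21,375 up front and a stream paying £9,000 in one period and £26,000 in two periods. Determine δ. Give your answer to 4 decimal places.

Present value of the stream is 9000·δ + 26000·δ². Indifference gives 9000δ + 26000δ² = 21375.
That is, 26000δ² + 9000δ − 21375 = 0, a quadratic in δ.
The positive root is δ = [−9000 + √(9000² + 4·26000·21375)] / (2·26000) = (−9000 + 48000.000)/52000 ≈ 0.7500.

δ ≈ 0.7500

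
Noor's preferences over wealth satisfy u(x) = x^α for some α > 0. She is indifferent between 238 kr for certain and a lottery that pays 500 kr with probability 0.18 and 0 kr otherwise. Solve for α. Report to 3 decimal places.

Since u(0) = 0, the lottery's EU is 0.18·500^α.
Indifference: 238^α = 0.18·500^α, so (238/500)^α = 0.18.
Taking logs: α·ln(238/500) = ln(0.18), so α = -1.714798 / -0.742337 ≈ 2.310.

α ≈ 2.310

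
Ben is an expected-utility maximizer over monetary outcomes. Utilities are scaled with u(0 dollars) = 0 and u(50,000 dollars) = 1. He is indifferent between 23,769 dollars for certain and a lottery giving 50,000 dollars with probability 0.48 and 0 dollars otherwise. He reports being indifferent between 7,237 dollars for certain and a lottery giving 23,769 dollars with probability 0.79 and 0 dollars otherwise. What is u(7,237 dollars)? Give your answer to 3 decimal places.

0.379

First, u(23,769 dollars) = 0.48·u(50,000 dollars) + 0.52·u(0 dollars) = 0.48.
Then u(7,237 dollars) = 0.79·u(23,769 dollars) + 0.21·u(0 dollars) = 0.79·0.48 + 0.21·0.00 = 0.3792.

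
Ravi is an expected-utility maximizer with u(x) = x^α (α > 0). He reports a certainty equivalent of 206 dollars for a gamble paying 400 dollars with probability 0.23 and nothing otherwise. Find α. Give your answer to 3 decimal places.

Since u(0) = 0, the lottery's EU is 0.23·400^α.
Equating: 206^α = 0.23·400^α, i.e. 0.5150^α = 0.23.
α = ln(0.23) / ln(206/400) = -1.469676/-0.663588 ≈ 2.215.

α ≈ 2.215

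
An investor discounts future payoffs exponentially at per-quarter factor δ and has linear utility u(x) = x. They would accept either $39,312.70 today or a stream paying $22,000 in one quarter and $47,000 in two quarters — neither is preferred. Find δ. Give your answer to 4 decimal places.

Equating present values: 39312.70 = 22000δ + 47000δ².
So 47000δ² + 22000δ − 39312.70 = 0.
δ = (−22000 + √(22000² + 4·47000·39312.70)) / (2·47000) = (−22000 + √7874787600.00) / 94000 ≈ 0.7100.

δ ≈ 0.7100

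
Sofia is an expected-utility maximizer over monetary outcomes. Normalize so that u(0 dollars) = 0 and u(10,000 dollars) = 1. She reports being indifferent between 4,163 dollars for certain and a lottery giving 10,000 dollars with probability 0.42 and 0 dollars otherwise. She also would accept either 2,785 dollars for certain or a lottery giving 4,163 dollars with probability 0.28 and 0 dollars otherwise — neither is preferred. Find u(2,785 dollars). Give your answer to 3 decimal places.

The first gamble pins u(4,163 dollars): it must equal 0.42·1 + 0.58·0 = 0.42.
The second indifference gives u(2,785 dollars) = 0.28·u(4,163 dollars) + 0.72·u(0 dollars) = 0.28·0.42 + 0.72·0.00 = 0.1176.

0.118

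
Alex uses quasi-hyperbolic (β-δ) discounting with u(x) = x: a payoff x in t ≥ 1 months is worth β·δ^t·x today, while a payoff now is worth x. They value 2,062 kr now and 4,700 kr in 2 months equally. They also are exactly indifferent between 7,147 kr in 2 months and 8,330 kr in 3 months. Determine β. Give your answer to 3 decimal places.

β ≈ 0.596

From the later pair, β·δ^2·7147 = β·δ^3·8330; dividing through, δ = 7147/8330 = 0.85798.
The first indifference: 2062 = β·δ^2·4700, so β = 2062/(δ^2·4700) = 2062/(0.73614·4700) ≈ 0.596.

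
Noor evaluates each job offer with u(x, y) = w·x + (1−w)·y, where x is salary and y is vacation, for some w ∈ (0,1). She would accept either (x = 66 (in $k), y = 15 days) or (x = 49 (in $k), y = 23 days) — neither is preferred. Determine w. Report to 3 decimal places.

Equating utilities: w·66 + (1−w)·15 = w·49 + (1−w)·23.
Collecting terms: w·17 = (1−w)·8.
Hence w = 8/(17+8) = 8/25 = 0.320.

w = 0.320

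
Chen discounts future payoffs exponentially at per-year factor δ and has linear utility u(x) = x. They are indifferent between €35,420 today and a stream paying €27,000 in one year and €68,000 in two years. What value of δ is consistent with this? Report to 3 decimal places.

δ ≈ 0.550

Present value of the stream is 27000·δ + 68000·δ². Indifference gives 27000δ + 68000δ² = 35420.
That is, 68000δ² + 27000δ − 35420 = 0, a quadratic in δ.
By the quadratic formula (taking the positive root), δ = (−27000 + √10363240000.00) / 136000 ≈ 0.550.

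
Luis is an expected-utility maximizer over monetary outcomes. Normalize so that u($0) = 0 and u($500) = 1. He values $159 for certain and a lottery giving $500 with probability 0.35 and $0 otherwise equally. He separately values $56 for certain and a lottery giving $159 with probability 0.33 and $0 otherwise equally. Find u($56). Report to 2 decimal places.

The first gamble pins u($159): it must equal 0.35·1 + 0.65·0 = 0.35.
Chaining: u($56) = 0.33·0.35 + 0.67·0.00 = 0.1155.

0.12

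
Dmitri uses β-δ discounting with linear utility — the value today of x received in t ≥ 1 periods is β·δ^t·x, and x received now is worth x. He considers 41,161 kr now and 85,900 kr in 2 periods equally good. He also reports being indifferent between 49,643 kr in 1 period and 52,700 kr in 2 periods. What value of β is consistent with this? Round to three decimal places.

Both payoffs in the second observation are in the future, so β drops out: δ^1·49643 = δ^2·52700 ⇒ δ = 49643/52700 = 0.94199.
The first indifference: 41161 = β·δ^2·85900, so β = 41161/(δ^2·85900) = 41161/(0.88735·85900) ≈ 0.540.

β ≈ 0.540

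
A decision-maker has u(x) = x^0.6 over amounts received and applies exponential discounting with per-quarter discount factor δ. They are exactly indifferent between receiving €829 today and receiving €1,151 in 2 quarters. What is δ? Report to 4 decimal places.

The payoff in 2 quarters is discounted by δ^2, so u(829) = δ^2·u(1151) and δ^2 = u(829)/u(1151).
With u(x) = x^0.6: δ^2 = 829^0.6/1151^0.6 = (829/1151)^0.6 = 0.82127.
So δ = 0.82127^(1/2) ≈ 0.9062.

δ ≈ 0.9062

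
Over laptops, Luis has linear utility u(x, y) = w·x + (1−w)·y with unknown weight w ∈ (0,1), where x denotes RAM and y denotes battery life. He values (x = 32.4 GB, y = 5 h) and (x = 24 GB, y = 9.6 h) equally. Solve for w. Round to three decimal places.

w = 0.354

Indifference: w·32.4 + (1−w)·5 = w·24 + (1−w)·9.6.
Collecting terms: w·8.4 = (1−w)·4.6.
Hence w = 4.6/(8.4+4.6) = 4.6/13 = 0.354.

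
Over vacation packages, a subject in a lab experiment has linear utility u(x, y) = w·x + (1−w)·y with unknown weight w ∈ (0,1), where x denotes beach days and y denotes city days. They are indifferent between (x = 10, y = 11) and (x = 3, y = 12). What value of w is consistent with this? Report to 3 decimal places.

u(10,11) = u(3,12) means w·10 + (1−w)·11 = w·3 + (1−w)·12.
Rearranging, 7·w − 1·(1−w) = 0.
The marginal rate of substitution is 1/7, so w = 1/(7+1) = 0.125.

w = 0.125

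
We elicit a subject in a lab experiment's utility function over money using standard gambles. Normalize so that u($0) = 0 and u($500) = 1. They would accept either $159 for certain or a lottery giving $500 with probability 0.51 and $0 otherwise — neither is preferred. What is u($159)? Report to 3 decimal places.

0.510

By the standard-gamble method, u($159) is just the indifference probability on the best outcome: 0.51.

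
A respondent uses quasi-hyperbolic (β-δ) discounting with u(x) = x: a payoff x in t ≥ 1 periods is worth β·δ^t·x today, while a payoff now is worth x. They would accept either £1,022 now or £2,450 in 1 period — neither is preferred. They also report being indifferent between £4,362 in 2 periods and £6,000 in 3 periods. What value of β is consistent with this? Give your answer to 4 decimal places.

β ≈ 0.5738

Both payoffs in the second observation are in the future, so β drops out: δ^2·4362 = δ^3·6000 ⇒ δ = 4362/6000 = 0.72700.
The first indifference: 1022 = β·δ·2450, so β = 1022/(δ·2450) = 1022/(0.72700·2450) ≈ 0.5738.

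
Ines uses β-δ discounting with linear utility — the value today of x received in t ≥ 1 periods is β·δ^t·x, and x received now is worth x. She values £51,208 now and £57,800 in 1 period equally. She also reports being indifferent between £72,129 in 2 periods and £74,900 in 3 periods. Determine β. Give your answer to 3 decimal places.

Both payoffs in the second observation are in the future, so β drops out: δ^2·72129 = δ^3·74900 ⇒ δ = 72129/74900 = 0.96300.
Substituting δ into 51208 = β·δ·57800: β = 51208/(55661.632) ≈ 0.920.

β ≈ 0.920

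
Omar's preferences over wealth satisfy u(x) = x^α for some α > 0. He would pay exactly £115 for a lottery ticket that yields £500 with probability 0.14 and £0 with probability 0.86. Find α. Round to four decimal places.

The lottery's expected utility is 0.14·u(500) + 0.86·u(0) = 0.14·500^α (since u(0) = 0 for α > 0).
Equating: 115^α = 0.14·500^α, i.e. 0.2300^α = 0.14.
Taking logs: α·ln(115/500) = ln(0.14), so α = -1.9661129 / -1.4696760 ≈ 1.3378.

α ≈ 1.3378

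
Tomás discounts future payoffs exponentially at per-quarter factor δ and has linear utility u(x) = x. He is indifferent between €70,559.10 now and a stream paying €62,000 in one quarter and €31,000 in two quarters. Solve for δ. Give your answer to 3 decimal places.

δ ≈ 0.810

Present value of the stream is 62000·δ + 31000·δ². Indifference gives 62000δ + 31000δ² = 70559.10.
That is, 31000δ² + 62000δ − 70559.10 = 0, a quadratic in δ.
δ = (−62000 + √(62000² + 4·31000·70559.10)) / (2·31000) = (−62000 + √12593328400.00) / 62000 ≈ 0.810.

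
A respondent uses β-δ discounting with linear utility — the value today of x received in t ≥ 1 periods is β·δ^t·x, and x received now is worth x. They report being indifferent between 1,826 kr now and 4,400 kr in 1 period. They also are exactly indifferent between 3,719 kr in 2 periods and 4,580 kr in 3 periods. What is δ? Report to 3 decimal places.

Both payoffs in the second observation are in the future, so β drops out: δ^2·3719 = δ^3·4580 ⇒ δ = 3719/4580 = 0.81201.

δ ≈ 0.812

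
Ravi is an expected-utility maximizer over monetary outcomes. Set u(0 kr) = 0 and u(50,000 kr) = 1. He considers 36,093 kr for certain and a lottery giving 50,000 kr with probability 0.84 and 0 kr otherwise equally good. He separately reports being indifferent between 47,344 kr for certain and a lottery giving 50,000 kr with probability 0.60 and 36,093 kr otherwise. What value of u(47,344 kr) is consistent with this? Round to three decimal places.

0.936

From the first indifference, u(36,093 kr) = 0.84·u(50,000 kr) + 0.16·u(0 kr) = 0.84·1 + 0.16·0 = 0.84.
Then u(47,344 kr) = 0.60·u(50,000 kr) + 0.40·u(36,093 kr) = 0.60·1.00 + 0.40·0.84 = 0.9360.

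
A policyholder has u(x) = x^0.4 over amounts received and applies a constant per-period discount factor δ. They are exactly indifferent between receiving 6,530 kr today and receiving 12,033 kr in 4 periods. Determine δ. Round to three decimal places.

Equating discounted utilities: u(6530) = δ^4·u(12033) ⇒ δ^4 = u(6530)/u(12033).
With u(x) = x^0.4: δ^4 = 6530^0.4/12033^0.4 = (6530/12033)^0.4 = 0.78310.
Hence δ = (0.78310)^(1/4) = 0.94071.

δ ≈ 0.941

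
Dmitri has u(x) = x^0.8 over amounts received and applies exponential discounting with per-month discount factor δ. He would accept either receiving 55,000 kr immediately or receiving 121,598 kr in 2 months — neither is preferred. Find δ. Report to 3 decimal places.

The payoff in 2 months is discounted by δ^2, so u(55000) = δ^2·u(121598) and δ^2 = u(55000)/u(121598).
Since u(x) = x^0.8, δ^2 = (55000/121598)^0.8 = 0.45231^0.8 = 0.53009.
Hence δ = (0.53009)^(1/2) = 0.72807.

δ ≈ 0.728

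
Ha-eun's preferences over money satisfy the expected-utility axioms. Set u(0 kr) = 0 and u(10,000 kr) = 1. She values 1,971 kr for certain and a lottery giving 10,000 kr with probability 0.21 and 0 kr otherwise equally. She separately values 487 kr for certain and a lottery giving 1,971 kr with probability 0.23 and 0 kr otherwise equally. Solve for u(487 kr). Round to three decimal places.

The first gamble pins u(1,971 kr): it must equal 0.21·1 + 0.79·0 = 0.21.
The second indifference gives u(487 kr) = 0.23·u(1,971 kr) + 0.77·u(0 kr) = 0.23·0.21 + 0.77·0.00 = 0.0483.

0.048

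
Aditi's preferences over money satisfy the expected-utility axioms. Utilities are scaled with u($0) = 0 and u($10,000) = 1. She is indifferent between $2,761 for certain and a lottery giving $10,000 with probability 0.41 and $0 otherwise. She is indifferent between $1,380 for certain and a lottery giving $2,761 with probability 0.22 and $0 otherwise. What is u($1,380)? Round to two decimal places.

The first gamble pins u($2,761): it must equal 0.41·1 + 0.59·0 = 0.41.
Chaining: u($1,380) = 0.22·0.41 + 0.78·0.00 = 0.0902.

0.09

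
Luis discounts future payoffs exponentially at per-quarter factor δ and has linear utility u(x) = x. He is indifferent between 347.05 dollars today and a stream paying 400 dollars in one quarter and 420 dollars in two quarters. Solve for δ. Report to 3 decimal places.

δ ≈ 0.550

The stream is worth 400δ + 420δ² today, so 400δ + 420δ² = 347.05.
That is, 420δ² + 400δ − 347.05 = 0, a quadratic in δ.
δ = (−400 + √(400² + 4·420·347.05)) / (2·420) = (−400 + √743044.00) / 840 ≈ 0.550.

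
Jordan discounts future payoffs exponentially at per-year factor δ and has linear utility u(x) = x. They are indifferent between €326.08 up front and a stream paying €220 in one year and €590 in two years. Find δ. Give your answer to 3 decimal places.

Equating present values: 326.08 = 220δ + 590δ².
So 590δ² + 220δ − 326.08 = 0.
The positive root is δ = [−220 + √(220² + 4·590·326.08)] / (2·590) = (−220 + 904.405)/1180 ≈ 0.580.

δ ≈ 0.580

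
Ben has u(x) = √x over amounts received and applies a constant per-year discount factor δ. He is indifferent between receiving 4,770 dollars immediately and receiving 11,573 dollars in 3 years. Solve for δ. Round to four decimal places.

δ ≈ 0.8627

Equating discounted utilities: u(4770) = δ^3·u(11573) ⇒ δ^3 = u(4770)/u(11573).
With u(x) = √x: δ^3 = √4770/√11573 = √(4770/11573) = 0.64200.
Hence δ = (0.64200)^(1/3) = 0.862671.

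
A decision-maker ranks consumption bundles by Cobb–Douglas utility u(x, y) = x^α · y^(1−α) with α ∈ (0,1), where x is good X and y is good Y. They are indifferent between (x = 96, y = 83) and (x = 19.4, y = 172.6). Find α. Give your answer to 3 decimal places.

Indifference: 96^α · 83^(1−α) = 19.4^α · 172.6^(1−α).
Rearrange to (96/19.4)^α = (172.6/83)^(1−α) and take logs: α·1.599075 = (1−α)·0.732136.
So α/(1−α) = (0.732136)/(1.599075) = 0.457850, and α = 0.457850/1.457850 ≈ 0.314.

α ≈ 0.314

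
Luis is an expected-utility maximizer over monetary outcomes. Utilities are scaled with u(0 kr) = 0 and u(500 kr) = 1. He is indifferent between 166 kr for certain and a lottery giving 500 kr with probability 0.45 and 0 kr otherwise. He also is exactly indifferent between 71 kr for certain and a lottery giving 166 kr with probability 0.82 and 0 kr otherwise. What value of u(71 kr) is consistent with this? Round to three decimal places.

0.369

From the first indifference, u(166 kr) = 0.45·u(500 kr) + 0.55·u(0 kr) = 0.45·1 + 0.55·0 = 0.45.
Then u(71 kr) = 0.82·u(166 kr) + 0.18·u(0 kr) = 0.82·0.45 + 0.18·0.00 = 0.3690.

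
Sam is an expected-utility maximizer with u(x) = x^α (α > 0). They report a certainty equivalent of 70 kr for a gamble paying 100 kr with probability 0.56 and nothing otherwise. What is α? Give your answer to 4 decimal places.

Since u(0) = 0, the lottery's EU is 0.56·100^α.
Equating: 70^α = 0.56·100^α, i.e. 0.7000^α = 0.56.
Taking logs: α·ln(70/100) = ln(0.56), so α = -0.5798185 / -0.3566749 ≈ 1.6256.

α ≈ 1.6256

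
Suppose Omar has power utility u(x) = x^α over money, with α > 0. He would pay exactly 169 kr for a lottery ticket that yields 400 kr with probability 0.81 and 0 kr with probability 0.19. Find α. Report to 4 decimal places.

α ≈ 0.2446

The lottery's expected utility is 0.81·u(400) + 0.19·u(0) = 0.81·400^α (since u(0) = 0 for α > 0).
Indifference: 169^α = 0.81·400^α, so (169/400)^α = 0.81.
α = ln(0.81) / ln(169/400) = -0.2107210/-0.8615658 ≈ 0.2446.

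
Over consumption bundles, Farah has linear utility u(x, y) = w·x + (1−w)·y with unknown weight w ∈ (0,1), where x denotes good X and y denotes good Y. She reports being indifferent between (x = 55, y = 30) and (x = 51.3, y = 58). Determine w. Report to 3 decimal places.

Indifference: w·55 + (1−w)·30 = w·51.3 + (1−w)·58.
Collecting terms: w·3.7 = (1−w)·28.
Hence w = 28/(3.7+28) = 28/31.7 = 0.883.

w = 0.883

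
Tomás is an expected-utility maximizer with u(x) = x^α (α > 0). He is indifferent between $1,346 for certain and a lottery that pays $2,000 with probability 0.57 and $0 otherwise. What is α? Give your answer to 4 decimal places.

α ≈ 1.4195

Since u(0) = 0, the lottery's EU is 0.57·2000^α.
Equating: 1346^α = 0.57·2000^α, i.e. 0.6730^α = 0.57.
Taking logs: α·ln(1346/2000) = ln(0.57), so α = -0.5621189 / -0.3960099 ≈ 1.4195.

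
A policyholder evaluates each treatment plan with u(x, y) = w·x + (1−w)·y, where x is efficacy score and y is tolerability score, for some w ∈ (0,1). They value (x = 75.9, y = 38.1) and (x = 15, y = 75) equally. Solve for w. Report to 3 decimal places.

Indifference: w·75.9 + (1−w)·38.1 = w·15 + (1−w)·75.
Rearranging, 60.9·w − 36.9·(1−w) = 0.
So w/(1−w) = 36.9/60.9 = 0.6059, giving w = 36.9/(60.9+36.9) = 0.377.

w = 0.377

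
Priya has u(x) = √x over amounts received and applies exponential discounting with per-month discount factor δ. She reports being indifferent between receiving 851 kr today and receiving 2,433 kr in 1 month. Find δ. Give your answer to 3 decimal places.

The payoff in 1 month is discounted by δ, so u(851) = δ·u(2433) and δ = u(851)/u(2433).
Since u(x) = √x, δ = √(851/2433) = 0.59142.

δ ≈ 0.591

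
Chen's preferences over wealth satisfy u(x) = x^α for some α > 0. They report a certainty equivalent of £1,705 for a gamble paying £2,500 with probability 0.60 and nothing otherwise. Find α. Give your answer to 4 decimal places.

EU(lottery) = 0.60·2500^α + 0.40·0 = 0.60·2500^α.
Equating: 1705^α = 0.60·2500^α, i.e. 0.6820^α = 0.60.
Take logs: α = ln 0.60 / ln(1705/2500) ≈ 1.334705.

α ≈ 1.3347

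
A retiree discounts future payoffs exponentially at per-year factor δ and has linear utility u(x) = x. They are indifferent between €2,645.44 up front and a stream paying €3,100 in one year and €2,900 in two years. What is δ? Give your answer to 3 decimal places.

δ ≈ 0.560

The stream is worth 3100δ + 2900δ² today, so 3100δ + 2900δ² = 2645.44.
That is, 2900δ² + 3100δ − 2645.44 = 0, a quadratic in δ.
The positive root is δ = [−3100 + √(3100² + 4·2900·2645.44)] / (2·2900) = (−3100 + 6348.000)/5800 ≈ 0.560.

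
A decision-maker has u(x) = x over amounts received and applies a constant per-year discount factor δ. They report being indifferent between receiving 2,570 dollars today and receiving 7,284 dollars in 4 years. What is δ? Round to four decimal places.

δ ≈ 0.7707

The payoff in 4 years is discounted by δ^4, so u(2570) = δ^4·u(7284) and δ^4 = u(2570)/u(7284).
With u(x) = x: δ^4 = 2570/7284 = 0.35283.
Taking the 4th root: δ = 0.35283^(1/4) ≈ 0.7707.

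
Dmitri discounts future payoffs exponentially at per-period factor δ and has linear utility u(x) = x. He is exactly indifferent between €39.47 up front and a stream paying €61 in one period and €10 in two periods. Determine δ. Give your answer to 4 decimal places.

δ ≈ 0.5900

Present value of the stream is 61·δ + 10·δ². Indifference gives 61δ + 10δ² = 39.47.
So 10δ² + 61δ − 39.47 = 0.
δ = (−61 + √(61² + 4·10·39.47)) / (2·10) = (−61 + √5299.80) / 20 ≈ 0.5900.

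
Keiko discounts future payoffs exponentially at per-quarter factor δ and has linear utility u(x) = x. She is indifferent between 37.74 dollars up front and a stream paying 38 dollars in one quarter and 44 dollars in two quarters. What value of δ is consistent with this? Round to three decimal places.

δ ≈ 0.590

Equating present values: 37.74 = 38δ + 44δ².
So 44δ² + 38δ − 37.74 = 0.
δ = (−38 + √(38² + 4·44·37.74)) / (2·44) = (−38 + √8086.24) / 88 ≈ 0.590.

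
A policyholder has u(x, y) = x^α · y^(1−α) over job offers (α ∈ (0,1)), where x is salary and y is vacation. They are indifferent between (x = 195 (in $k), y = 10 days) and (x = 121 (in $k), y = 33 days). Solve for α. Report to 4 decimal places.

α ≈ 0.7144

The Cobb–Douglas utilities coincide, so 195^α·10^(1−α) = 121^α·33^(1−α).
Rearrange to (195/121)^α = (33/10)^(1−α) and take logs: α·0.4772090 = (1−α)·1.1939225.
Thus α·(1.6711315) = 1.1939225, so α = 1.1939225/1.6711315 ≈ 0.7144.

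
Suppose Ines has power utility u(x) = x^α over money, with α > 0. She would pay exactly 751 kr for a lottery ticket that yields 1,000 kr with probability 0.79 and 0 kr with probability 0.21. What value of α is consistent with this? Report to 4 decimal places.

Since u(0) = 0, the lottery's EU is 0.79·1000^α.
Indifference: 751^α = 0.79·1000^α, so (751/1000)^α = 0.79.
Take logs: α = ln 0.79 / ln(751/1000) ≈ 0.823198.

α ≈ 0.8232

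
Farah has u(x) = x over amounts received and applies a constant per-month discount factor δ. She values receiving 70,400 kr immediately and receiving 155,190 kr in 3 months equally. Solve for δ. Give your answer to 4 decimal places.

δ ≈ 0.7684

The payoff in 3 months is discounted by δ^3, so u(70400) = δ^3·u(155190) and δ^3 = u(70400)/u(155190).
With u(x) = x: δ^3 = 70400/155190 = 0.45364.
Taking the cube root: δ = 0.45364^(1/3) ≈ 0.7684.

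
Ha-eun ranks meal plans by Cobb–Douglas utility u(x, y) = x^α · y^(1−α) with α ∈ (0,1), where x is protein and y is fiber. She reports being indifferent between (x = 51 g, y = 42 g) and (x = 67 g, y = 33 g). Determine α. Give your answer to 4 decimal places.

α ≈ 0.4692

The Cobb–Douglas utilities coincide, so 51^α·42^(1−α) = 67^α·33^(1−α).
Taking logs: α·ln 51 + (1−α)·ln 42 = α·ln 67 + (1−α)·ln 33, i.e. α·-0.2728670 = (1−α)·-0.2411621.
Thus α·(-0.5140291) = -0.2411621, so α = -0.2411621/-0.5140291 ≈ 0.4692.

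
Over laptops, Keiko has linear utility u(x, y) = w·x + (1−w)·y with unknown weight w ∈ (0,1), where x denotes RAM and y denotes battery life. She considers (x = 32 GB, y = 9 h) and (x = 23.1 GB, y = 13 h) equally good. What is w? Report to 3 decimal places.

Indifference: w·32 + (1−w)·9 = w·23.1 + (1−w)·13.
w·(32−23.1) = (1−w)·(13−9), i.e. w·8.9 = (1−w)·4.
Hence w = 4/(8.9+4) = 4/12.9 = 0.310.

w = 0.310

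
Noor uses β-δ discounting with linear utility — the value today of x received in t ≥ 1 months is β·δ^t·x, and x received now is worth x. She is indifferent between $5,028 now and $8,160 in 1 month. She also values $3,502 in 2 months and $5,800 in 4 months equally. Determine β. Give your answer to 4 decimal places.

The second indifference involves only future payoffs, so β cancels: β·δ^2·3502 = β·δ^4·5800, giving δ^2 = 3502/5800 = 0.60379, so δ = 0.77704.
Substituting δ into 5028 = β·δ·8160: β = 5028/(6340.657) ≈ 0.7930.

β ≈ 0.7930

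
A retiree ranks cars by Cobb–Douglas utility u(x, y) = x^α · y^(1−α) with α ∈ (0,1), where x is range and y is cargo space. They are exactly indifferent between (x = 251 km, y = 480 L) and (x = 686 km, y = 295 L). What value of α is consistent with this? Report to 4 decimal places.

α ≈ 0.3262

Indifference: 251^α · 480^(1−α) = 686^α · 295^(1−α).
(251/686)^α = (295/480)^(1−α); take logs: α·ln(251/686) = (1−α)·ln(295/480), i.e. α·-1.0054247 = (1−α)·-0.4868107.
So α/(1−α) = (-0.4868107)/(-1.0054247) = 0.4841841, and α = 0.4841841/1.4841841 ≈ 0.3262.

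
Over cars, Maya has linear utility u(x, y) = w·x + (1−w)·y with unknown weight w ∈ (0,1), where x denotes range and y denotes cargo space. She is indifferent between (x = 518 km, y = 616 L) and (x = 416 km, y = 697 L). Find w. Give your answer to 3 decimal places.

w = 0.443

u(518,616) = u(416,697) means w·518 + (1−w)·616 = w·416 + (1−w)·697.
Collecting terms: w·102 = (1−w)·81.
So w/(1−w) = 81/102 = 0.7941, giving w = 81/(102+81) = 0.443.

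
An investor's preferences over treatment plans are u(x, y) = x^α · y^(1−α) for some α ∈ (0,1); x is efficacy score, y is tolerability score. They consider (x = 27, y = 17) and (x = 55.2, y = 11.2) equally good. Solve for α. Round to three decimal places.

Set the two utilities equal: 27^α·17^(1−α) = 55.2^α·11.2^(1−α).
(27/55.2)^α = (11.2/17)^(1−α); take logs: α·ln(27/55.2) = (1−α)·ln(11.2/17), i.e. α·-0.715126 = (1−α)·-0.417300.
With A = -0.715126 and B = -0.417300: α·A = (1−α)·B, so α = B/(A+B) = -0.417300/-1.132426 ≈ 0.369.

α ≈ 0.369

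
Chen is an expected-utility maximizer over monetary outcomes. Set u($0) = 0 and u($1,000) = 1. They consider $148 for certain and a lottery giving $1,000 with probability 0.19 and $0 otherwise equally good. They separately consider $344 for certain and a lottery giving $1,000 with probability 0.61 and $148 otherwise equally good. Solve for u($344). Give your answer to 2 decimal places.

From the first indifference, u($148) = 0.19·u($1,000) + 0.81·u($0) = 0.19·1 + 0.81·0 = 0.19.
Then u($344) = 0.61·u($1,000) + 0.39·u($148) = 0.61·1.00 + 0.39·0.19 = 0.6841.

0.68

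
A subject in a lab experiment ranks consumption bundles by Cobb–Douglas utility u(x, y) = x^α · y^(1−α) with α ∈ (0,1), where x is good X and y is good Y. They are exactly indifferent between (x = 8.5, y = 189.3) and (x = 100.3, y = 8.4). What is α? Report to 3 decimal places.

α ≈ 0.558

Indifference: 8.5^α · 189.3^(1−α) = 100.3^α · 8.4^(1−α).
Rearrange to (8.5/100.3)^α = (8.4/189.3)^(1−α) and take logs: α·-2.468100 = (1−α)·-3.115101.
With A = -2.468100 and B = -3.115101: α·A = (1−α)·B, so α = B/(A+B) = -3.115101/-5.583201 ≈ 0.558.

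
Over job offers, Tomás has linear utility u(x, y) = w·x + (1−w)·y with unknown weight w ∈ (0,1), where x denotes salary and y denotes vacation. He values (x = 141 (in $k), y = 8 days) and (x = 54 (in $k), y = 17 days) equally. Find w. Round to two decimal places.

u(141,8) = u(54,17) means w·141 + (1−w)·8 = w·54 + (1−w)·17.
Collecting terms: w·87 = (1−w)·9.
So w/(1−w) = 9/87 = 0.1034, giving w = 9/(87+9) = 0.09.

w = 0.09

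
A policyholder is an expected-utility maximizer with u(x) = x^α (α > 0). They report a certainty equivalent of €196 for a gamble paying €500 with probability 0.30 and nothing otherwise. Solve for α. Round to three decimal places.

α ≈ 1.286

EU(lottery) = 0.30·500^α + 0.70·0 = 0.30·500^α.
Equating: 196^α = 0.30·500^α, i.e. 0.3920^α = 0.30.
Taking logs: α·ln(196/500) = ln(0.30), so α = -1.203973 / -0.936493 ≈ 1.286.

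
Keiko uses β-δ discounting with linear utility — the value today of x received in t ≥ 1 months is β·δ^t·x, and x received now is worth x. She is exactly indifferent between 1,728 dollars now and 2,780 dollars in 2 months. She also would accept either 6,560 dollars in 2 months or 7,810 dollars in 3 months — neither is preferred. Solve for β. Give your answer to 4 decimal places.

The second indifference involves only future payoffs, so β cancels: β·δ^2·6560 = β·δ^3·7810, giving δ = 6560/7810 = 0.83995.
Now use the now-vs-future pair: 1728 = β·δ^2·2780 gives β = 1728/(0.70551·2780) ≈ 0.8810.

β ≈ 0.8810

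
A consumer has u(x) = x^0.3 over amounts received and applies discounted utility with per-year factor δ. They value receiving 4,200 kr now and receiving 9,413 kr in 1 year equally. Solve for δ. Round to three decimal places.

Indifference means u(4200) = δ · u(9413), so δ = u(4200)/u(9413).
With u(x) = x^0.3: δ = 4200^0.3/9413^0.3 = (4200/9413)^0.3 = 0.78498.

δ ≈ 0.785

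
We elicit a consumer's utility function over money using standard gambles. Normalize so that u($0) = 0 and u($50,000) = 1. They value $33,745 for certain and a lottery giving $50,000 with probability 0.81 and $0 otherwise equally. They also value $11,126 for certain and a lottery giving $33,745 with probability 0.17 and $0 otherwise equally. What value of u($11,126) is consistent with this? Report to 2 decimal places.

0.14

First, u($33,745) = 0.81·u($50,000) + 0.19·u($0) = 0.81.
Then u($11,126) = 0.17·u($33,745) + 0.83·u($0) = 0.17·0.81 + 0.83·0.00 = 0.1377.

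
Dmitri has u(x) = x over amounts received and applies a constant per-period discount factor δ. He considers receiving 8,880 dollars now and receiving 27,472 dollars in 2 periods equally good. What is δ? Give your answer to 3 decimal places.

Equating discounted utilities: u(8880) = δ^2·u(27472) ⇒ δ^2 = u(8880)/u(27472).
With u(x) = x: δ^2 = 8880/27472 = 0.32324.
Hence δ = (0.32324)^(1/2) = 0.56854.

δ ≈ 0.569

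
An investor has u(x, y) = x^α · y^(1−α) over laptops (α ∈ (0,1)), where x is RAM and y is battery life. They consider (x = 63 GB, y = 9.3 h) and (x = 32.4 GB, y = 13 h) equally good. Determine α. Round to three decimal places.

α ≈ 0.335

Indifference: 63^α · 9.3^(1−α) = 32.4^α · 13^(1−α).
Taking logs: α·ln 63 + (1−α)·ln 9.3 = α·ln 32.4 + (1−α)·ln 13, i.e. α·0.664976 = (1−α)·0.334935.
Thus α·(0.999911) = 0.334935, so α = 0.334935/0.999911 ≈ 0.335.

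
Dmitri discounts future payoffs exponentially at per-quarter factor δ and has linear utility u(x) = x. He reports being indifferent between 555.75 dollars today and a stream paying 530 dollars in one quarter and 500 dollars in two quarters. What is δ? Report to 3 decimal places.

δ ≈ 0.650

The stream is worth 530δ + 500δ² today, so 530δ + 500δ² = 555.75.
That is, 500δ² + 530δ − 555.75 = 0, a quadratic in δ.
The positive root is δ = [−530 + √(530² + 4·500·555.75)] / (2·500) = (−530 + 1180.000)/1000 ≈ 0.650.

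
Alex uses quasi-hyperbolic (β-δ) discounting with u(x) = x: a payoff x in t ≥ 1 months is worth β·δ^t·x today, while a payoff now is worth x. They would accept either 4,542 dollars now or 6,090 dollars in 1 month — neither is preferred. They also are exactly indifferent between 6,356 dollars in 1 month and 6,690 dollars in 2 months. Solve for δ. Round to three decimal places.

δ ≈ 0.950

From the later pair, β·δ^1·6356 = β·δ^2·6690; dividing through, δ = 6356/6690 = 0.95007.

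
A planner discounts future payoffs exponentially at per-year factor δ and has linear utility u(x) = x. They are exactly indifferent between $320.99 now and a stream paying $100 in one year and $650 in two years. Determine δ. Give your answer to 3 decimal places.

The stream is worth 100δ + 650δ² today, so 100δ + 650δ² = 320.99.
That is, 650δ² + 100δ − 320.99 = 0, a quadratic in δ.
By the quadratic formula (taking the positive root), δ = (−100 + √844574.00) / 1300 ≈ 0.630.

δ ≈ 0.630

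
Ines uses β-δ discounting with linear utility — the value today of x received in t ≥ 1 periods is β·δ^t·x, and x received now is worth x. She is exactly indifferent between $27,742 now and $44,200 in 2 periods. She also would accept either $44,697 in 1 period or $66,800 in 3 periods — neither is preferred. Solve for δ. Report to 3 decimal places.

The second indifference involves only future payoffs, so β cancels: β·δ^1·44697 = β·δ^3·66800, giving δ^2 = 44697/66800 = 0.66912, so δ = 0.81800.

δ ≈ 0.818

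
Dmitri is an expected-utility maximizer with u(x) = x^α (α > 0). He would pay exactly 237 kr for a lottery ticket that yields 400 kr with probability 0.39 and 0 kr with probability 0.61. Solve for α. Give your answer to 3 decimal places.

EU(lottery) = 0.39·400^α + 0.61·0 = 0.39·400^α.
Indifference: 237^α = 0.39·400^α, so (237/400)^α = 0.39.
α = ln(0.39) / ln(237/400) = -0.941609/-0.523404 ≈ 1.799.

α ≈ 1.799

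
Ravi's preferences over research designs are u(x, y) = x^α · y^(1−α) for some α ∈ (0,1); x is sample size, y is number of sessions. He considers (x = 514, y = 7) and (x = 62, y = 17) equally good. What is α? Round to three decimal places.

Set the two utilities equal: 514^α·7^(1−α) = 62^α·17^(1−α).
Taking logs: α·ln 514 + (1−α)·ln 7 = α·ln 62 + (1−α)·ln 17, i.e. α·2.115089 = (1−α)·0.887303.
So α/(1−α) = (0.887303)/(2.115089) = 0.419511, and α = 0.419511/1.419511 ≈ 0.296.

α ≈ 0.296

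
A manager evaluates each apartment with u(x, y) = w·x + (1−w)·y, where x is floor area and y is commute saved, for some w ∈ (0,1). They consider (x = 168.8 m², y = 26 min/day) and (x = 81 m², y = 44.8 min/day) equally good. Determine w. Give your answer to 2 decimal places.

w = 0.18

u(168.8,26) = u(81,44.8) means w·168.8 + (1−w)·26 = w·81 + (1−w)·44.8.
Collecting terms: w·87.8 = (1−w)·18.8.
Hence w = 18.8/(87.8+18.8) = 18.8/106.6 = 0.18.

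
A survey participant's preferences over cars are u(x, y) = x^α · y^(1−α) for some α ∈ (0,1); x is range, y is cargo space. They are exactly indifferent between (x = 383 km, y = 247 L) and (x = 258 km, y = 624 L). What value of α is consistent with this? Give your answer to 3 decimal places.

α ≈ 0.701

The Cobb–Douglas utilities coincide, so 383^α·247^(1−α) = 258^α·624^(1−α).
(383/258)^α = (624/247)^(1−α); take logs: α·ln(383/258) = (1−α)·ln(624/247), i.e. α·0.395075 = (1−α)·0.926762.
So α/(1−α) = (0.926762)/(0.395075) = 2.345788, and α = 2.345788/3.345788 ≈ 0.701.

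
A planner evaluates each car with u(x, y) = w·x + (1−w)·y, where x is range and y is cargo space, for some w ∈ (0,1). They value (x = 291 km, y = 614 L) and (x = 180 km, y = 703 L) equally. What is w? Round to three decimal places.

w = 0.445

Indifference: w·291 + (1−w)·614 = w·180 + (1−w)·703.
Rearranging, 111·w − 89·(1−w) = 0.
So w/(1−w) = 89/111 = 0.8018, giving w = 89/(111+89) = 0.445.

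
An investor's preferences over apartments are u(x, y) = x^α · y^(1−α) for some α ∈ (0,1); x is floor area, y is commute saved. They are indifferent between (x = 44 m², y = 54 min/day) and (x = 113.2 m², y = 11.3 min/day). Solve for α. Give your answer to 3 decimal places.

α ≈ 0.623

Set the two utilities equal: 44^α·54^(1−α) = 113.2^α·11.3^(1−α).
(44/113.2)^α = (11.3/54)^(1−α); take logs: α·ln(44/113.2) = (1−α)·ln(11.3/54), i.e. α·-0.944967 = (1−α)·-1.564181.
Thus α·(-2.509148) = -1.564181, so α = -1.564181/-2.509148 ≈ 0.623.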